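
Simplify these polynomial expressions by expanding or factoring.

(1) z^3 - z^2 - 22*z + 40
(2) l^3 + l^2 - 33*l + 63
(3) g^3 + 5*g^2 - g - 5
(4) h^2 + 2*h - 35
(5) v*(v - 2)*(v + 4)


(1) = (z - 4)*(z - 2)*(z + 5)
(2) = (l - 3)^2*(l + 7)
(3) = (g - 1)*(g + 1)*(g + 5)
(4) = (h - 5)*(h + 7)
(5) = v^3 + 2*v^2 - 8*v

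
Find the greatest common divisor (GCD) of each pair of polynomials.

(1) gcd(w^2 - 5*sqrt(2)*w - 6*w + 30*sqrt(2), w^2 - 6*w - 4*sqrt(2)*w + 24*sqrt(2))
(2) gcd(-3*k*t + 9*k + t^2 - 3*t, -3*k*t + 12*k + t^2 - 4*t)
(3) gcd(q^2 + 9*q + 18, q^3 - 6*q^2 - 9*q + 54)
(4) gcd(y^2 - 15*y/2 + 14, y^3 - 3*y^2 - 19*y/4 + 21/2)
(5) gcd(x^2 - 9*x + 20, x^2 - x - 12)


(1) = w - 6
(2) = gcd((-3*k + t)*(t - 3), (-3*k + t)*(t - 4)) = -3*k + t
(3) = q + 3
(4) = gcd((y - 4)*(y - 7/2), (y - 7/2)*(y - 3/2)*(y + 2)) = y - 7/2
(5) = gcd((x - 5)*(x - 4), (x - 4)*(x + 3)) = x - 4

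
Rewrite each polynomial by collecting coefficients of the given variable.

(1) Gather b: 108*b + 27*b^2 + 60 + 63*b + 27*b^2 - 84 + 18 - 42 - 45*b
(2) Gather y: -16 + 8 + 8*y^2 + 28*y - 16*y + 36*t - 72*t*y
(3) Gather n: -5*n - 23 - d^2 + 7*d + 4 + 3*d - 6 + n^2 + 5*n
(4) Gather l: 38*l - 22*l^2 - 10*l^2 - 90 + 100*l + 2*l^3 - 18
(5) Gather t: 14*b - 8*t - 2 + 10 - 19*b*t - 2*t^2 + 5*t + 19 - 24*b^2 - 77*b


(1) = 54*b^2 + 126*b - 48
(2) = 36*t + 8*y^2 + y*(12 - 72*t) - 8
(3) = -d^2 + 10*d + n^2 - 25
(4) = 2*l^3 - 32*l^2 + 138*l - 108
(5) = -24*b^2 - 63*b - 2*t^2 + t*(-19*b - 3) + 27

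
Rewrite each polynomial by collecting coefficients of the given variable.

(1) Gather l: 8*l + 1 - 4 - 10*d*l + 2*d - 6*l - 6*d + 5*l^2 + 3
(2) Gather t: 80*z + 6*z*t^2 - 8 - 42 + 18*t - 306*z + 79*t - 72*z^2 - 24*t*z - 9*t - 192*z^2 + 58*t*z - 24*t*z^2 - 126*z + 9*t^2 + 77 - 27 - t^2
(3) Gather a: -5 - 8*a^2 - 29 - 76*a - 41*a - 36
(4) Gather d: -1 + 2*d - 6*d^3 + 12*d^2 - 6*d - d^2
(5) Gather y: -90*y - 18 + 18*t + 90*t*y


(1) = -4*d + 5*l^2 + l*(2 - 10*d)
(2) = t^2*(6*z + 8) + t*(-24*z^2 + 34*z + 88) - 264*z^2 - 352*z
(3) = -8*a^2 - 117*a - 70
(4) = -6*d^3 + 11*d^2 - 4*d - 1
(5) = 18*t + y*(90*t - 90) - 18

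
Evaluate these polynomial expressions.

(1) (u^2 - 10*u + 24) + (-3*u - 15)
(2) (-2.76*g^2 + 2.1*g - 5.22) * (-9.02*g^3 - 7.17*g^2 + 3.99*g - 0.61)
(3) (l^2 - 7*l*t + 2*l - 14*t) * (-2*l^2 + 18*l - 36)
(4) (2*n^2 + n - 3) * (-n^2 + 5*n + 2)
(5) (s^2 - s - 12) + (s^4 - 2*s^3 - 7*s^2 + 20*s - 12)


(1) = u^2 - 13*u + 9
(2) = 24.8952*g^5 + 0.8472*g^4 + 21.015*g^3 + 47.49*g^2 - 22.1088*g + 3.1842
(3) = -2*l^4 + 14*l^3*t + 14*l^3 - 98*l^2*t - 72*l + 504*t
(4) = -2*n^4 + 9*n^3 + 12*n^2 - 13*n - 6
(5) = s^4 - 2*s^3 - 6*s^2 + 19*s - 24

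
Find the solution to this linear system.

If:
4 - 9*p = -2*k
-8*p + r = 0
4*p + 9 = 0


Then:
k = -97/8
p = -9/4
r = -18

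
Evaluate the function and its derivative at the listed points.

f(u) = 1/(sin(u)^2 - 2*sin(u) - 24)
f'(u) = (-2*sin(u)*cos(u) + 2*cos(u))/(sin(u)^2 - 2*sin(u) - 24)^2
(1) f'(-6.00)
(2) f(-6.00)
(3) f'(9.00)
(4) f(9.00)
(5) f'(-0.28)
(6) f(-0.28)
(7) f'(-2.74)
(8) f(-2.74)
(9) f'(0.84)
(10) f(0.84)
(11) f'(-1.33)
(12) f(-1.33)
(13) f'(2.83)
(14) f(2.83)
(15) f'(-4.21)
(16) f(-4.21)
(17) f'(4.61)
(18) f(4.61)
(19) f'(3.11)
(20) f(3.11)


(1) = 0.00
(2) = -0.04
(3) = -0.00
(4) = -0.04
(5) = 0.00
(6) = -0.04
(7) = -0.00
(8) = -0.04
(9) = 0.00
(10) = -0.04
(11) = 0.00
(12) = -0.05
(13) = -0.00
(14) = -0.04
(15) = -0.00
(16) = -0.04
(17) = -0.00
(18) = -0.05
(19) = -0.00
(20) = -0.04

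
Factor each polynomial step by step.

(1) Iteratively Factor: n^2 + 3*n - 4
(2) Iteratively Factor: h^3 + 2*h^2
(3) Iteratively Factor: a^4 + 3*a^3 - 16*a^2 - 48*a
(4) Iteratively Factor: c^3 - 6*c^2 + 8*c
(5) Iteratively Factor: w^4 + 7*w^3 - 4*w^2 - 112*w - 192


(1) = (n - 1)*(n + 4)
(2) = (h)*(h^2 + 2*h) = h^2*(h + 2)
(3) = (a)*(a^3 + 3*a^2 - 16*a - 48) = a*(a + 4)*(a^2 - a - 12) = a*(a - 4)*(a + 4)*(a + 3)
(4) = (c - 2)*(c^2 - 4*c) = c*(c - 2)*(c - 4)
(5) = (w + 4)*(w^3 + 3*w^2 - 16*w - 48) = (w + 4)^2*(w^2 - w - 12) = (w + 3)*(w + 4)^2*(w - 4)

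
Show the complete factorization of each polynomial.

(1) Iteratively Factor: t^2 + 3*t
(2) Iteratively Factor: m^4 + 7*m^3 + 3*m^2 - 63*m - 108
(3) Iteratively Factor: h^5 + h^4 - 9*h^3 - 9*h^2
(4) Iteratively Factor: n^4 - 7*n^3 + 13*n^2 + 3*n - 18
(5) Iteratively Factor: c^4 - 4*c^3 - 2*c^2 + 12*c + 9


(1) = (t)*(t + 3)
(2) = (m + 3)*(m^3 + 4*m^2 - 9*m - 36) = (m + 3)^2*(m^2 + m - 12) = (m + 3)^2*(m + 4)*(m - 3)
(3) = (h)*(h^4 + h^3 - 9*h^2 - 9*h) = h*(h + 3)*(h^3 - 2*h^2 - 3*h) = h*(h + 1)*(h + 3)*(h^2 - 3*h) = h^2*(h + 1)*(h + 3)*(h - 3)
(4) = (n + 1)*(n^3 - 8*n^2 + 21*n - 18) = (n - 3)*(n + 1)*(n^2 - 5*n + 6) = (n - 3)^2*(n + 1)*(n - 2)
(5) = (c + 1)*(c^3 - 5*c^2 + 3*c + 9) = (c + 1)^2*(c^2 - 6*c + 9) = (c - 3)*(c + 1)^2*(c - 3)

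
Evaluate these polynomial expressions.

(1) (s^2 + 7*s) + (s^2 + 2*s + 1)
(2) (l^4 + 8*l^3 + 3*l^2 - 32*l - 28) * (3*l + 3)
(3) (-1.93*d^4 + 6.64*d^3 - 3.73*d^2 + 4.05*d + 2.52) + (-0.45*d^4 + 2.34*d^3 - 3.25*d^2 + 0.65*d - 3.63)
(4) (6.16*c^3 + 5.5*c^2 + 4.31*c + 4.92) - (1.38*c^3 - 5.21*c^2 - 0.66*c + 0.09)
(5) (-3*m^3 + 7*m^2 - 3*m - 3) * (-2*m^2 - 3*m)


(1) = 2*s^2 + 9*s + 1
(2) = 3*l^5 + 27*l^4 + 33*l^3 - 87*l^2 - 180*l - 84
(3) = -2.38*d^4 + 8.98*d^3 - 6.98*d^2 + 4.7*d - 1.11
(4) = 4.78*c^3 + 10.71*c^2 + 4.97*c + 4.83
(5) = 6*m^5 - 5*m^4 - 15*m^3 + 15*m^2 + 9*m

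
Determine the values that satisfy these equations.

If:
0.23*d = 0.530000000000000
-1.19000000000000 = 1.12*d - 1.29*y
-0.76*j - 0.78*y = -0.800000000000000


Then:
d = 2.30
j = -1.95
y = 2.92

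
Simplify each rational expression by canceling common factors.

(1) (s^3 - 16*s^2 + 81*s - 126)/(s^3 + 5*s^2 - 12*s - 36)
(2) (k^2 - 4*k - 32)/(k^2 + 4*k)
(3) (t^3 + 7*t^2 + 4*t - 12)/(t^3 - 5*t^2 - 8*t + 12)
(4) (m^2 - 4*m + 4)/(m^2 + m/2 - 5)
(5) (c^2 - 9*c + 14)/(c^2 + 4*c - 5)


(1) = (s^2 - 13*s + 42)/(s^2 + 8*s + 12)
(2) = (k - 8)/k
(3) = (t + 6)/(t - 6)
(4) = (2*m - 4)/(2*m + 5)
(5) = (c^2 - 9*c + 14)/(c^2 + 4*c - 5)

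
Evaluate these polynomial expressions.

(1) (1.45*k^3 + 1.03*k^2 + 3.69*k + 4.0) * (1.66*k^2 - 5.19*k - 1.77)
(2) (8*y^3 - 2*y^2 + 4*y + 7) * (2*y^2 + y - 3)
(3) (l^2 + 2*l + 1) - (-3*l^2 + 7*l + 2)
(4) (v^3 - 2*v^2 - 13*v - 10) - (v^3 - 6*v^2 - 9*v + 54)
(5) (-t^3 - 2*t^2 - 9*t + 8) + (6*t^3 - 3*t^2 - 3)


(1) = 2.407*k^5 - 5.8157*k^4 - 1.7868*k^3 - 14.3342*k^2 - 27.2913*k - 7.08
(2) = 16*y^5 + 4*y^4 - 18*y^3 + 24*y^2 - 5*y - 21
(3) = 4*l^2 - 5*l - 1
(4) = 4*v^2 - 4*v - 64
(5) = 5*t^3 - 5*t^2 - 9*t + 5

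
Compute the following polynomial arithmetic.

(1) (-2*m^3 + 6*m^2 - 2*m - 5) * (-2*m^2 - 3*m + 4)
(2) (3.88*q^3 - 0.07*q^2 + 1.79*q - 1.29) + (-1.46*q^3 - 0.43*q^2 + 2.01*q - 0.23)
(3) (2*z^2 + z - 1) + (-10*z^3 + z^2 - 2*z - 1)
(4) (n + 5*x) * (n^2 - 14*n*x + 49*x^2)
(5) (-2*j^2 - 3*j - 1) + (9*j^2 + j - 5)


(1) = 4*m^5 - 6*m^4 - 22*m^3 + 40*m^2 + 7*m - 20
(2) = 2.42*q^3 - 0.5*q^2 + 3.8*q - 1.52
(3) = -10*z^3 + 3*z^2 - z - 2
(4) = n^3 - 9*n^2*x - 21*n*x^2 + 245*x^3
(5) = 7*j^2 - 2*j - 6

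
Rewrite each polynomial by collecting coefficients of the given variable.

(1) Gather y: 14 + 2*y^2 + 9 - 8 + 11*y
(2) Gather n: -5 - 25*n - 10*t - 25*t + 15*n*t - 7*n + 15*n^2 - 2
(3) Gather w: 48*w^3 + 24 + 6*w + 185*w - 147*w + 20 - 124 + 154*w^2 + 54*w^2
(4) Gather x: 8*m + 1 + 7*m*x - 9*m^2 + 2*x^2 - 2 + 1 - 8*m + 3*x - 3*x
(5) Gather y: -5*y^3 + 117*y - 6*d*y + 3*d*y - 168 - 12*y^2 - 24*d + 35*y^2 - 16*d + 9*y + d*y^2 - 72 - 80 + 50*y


(1) = 2*y^2 + 11*y + 15
(2) = 15*n^2 + n*(15*t - 32) - 35*t - 7
(3) = 48*w^3 + 208*w^2 + 44*w - 80
(4) = -9*m^2 + 7*m*x + 2*x^2
(5) = -40*d - 5*y^3 + y^2*(d + 23) + y*(176 - 3*d) - 320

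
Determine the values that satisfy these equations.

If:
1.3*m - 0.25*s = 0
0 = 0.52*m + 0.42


Then:
m = -0.81
s = -4.20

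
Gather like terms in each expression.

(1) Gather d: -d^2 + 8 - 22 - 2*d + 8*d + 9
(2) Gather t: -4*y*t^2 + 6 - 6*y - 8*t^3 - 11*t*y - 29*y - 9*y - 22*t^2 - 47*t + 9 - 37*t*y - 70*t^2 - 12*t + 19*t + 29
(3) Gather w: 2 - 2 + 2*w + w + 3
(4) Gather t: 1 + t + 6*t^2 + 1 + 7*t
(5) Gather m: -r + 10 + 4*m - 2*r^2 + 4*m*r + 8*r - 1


(1) = -d^2 + 6*d - 5
(2) = -8*t^3 + t^2*(-4*y - 92) + t*(-48*y - 40) - 44*y + 44
(3) = 3*w + 3
(4) = 6*t^2 + 8*t + 2
(5) = m*(4*r + 4) - 2*r^2 + 7*r + 9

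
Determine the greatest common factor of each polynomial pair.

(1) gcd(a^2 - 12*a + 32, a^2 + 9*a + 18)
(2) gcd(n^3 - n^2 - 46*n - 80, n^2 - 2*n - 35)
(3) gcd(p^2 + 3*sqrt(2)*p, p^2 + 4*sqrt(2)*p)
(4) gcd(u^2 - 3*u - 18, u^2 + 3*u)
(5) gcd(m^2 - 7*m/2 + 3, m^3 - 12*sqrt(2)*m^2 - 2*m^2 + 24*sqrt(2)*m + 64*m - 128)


(1) = 1
(2) = n + 5
(3) = p
(4) = gcd((u - 6)*(u + 3), u*(u + 3)) = u + 3
(5) = m - 2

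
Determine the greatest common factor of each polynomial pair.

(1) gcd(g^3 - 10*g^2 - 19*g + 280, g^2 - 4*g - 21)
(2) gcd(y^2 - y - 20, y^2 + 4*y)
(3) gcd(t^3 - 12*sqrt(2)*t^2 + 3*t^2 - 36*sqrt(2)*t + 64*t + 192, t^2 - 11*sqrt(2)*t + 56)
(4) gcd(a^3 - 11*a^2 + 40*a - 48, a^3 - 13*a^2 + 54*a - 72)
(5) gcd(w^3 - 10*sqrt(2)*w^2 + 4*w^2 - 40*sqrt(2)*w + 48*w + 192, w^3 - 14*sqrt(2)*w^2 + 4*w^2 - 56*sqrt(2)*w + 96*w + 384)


(1) = g - 7
(2) = gcd((y - 5)*(y + 4), y*(y + 4)) = y + 4
(3) = t - 4*sqrt(2)
(4) = a^2 - 7*a + 12
(5) = gcd((w + 4)*(w - 6*sqrt(2))*(w - 4*sqrt(2)), (w + 4)*(w - 8*sqrt(2))*(w - 6*sqrt(2))) = w^2 + w*(4 - 6*sqrt(2)) - 24*sqrt(2)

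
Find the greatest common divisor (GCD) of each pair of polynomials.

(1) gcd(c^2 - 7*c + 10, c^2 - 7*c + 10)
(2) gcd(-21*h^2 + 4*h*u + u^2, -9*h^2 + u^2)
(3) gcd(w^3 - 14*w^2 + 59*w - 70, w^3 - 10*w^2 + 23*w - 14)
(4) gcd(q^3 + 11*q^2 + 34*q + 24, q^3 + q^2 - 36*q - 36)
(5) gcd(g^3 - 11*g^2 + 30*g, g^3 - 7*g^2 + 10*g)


(1) = c^2 - 7*c + 10
(2) = gcd((-3*h + u)*(7*h + u), (-3*h + u)*(3*h + u)) = -3*h + u
(3) = gcd((w - 7)*(w - 5)*(w - 2), (w - 7)*(w - 2)*(w - 1)) = w^2 - 9*w + 14
(4) = q^2 + 7*q + 6
(5) = g^2 - 5*g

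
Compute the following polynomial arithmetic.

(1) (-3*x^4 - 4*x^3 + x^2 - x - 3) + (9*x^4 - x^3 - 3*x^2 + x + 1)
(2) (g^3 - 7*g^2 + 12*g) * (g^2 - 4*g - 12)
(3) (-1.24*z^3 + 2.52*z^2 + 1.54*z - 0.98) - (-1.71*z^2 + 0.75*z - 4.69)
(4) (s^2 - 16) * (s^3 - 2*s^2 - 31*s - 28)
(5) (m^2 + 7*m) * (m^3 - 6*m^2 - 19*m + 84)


(1) = 6*x^4 - 5*x^3 - 2*x^2 - 2
(2) = g^5 - 11*g^4 + 28*g^3 + 36*g^2 - 144*g
(3) = -1.24*z^3 + 4.23*z^2 + 0.79*z + 3.71
(4) = s^5 - 2*s^4 - 47*s^3 + 4*s^2 + 496*s + 448
(5) = m^5 + m^4 - 61*m^3 - 49*m^2 + 588*m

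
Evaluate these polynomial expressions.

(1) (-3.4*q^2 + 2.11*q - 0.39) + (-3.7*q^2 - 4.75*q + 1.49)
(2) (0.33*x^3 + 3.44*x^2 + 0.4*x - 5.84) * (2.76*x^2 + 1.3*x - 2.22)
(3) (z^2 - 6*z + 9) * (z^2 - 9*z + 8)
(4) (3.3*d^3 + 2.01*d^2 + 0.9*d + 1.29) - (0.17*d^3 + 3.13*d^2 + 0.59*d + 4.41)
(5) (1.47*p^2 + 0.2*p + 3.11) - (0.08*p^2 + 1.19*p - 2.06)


(1) = -7.1*q^2 - 2.64*q + 1.1
(2) = 0.9108*x^5 + 9.9234*x^4 + 4.8434*x^3 - 23.2352*x^2 - 8.48*x + 12.9648
(3) = z^4 - 15*z^3 + 71*z^2 - 129*z + 72
(4) = 3.13*d^3 - 1.12*d^2 + 0.31*d - 3.12
(5) = 1.39*p^2 - 0.99*p + 5.17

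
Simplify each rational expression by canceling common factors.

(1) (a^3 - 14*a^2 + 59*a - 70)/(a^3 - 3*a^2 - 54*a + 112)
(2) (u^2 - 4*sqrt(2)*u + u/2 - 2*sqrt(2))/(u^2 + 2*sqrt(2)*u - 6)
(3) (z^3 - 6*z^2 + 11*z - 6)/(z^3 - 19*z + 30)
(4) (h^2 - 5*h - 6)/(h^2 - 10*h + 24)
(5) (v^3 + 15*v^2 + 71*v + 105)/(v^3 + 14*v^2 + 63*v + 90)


(1) = (a^2 - 12*a + 35)/(a^2 - a - 56)
(2) = (2*u^2 + u*(1 - 8*sqrt(2)) - 4*sqrt(2))/(2*u^2 + 4*sqrt(2)*u - 12)
(3) = (z - 1)/(z + 5)
(4) = (h + 1)/(h - 4)
(5) = (v + 7)/(v + 6)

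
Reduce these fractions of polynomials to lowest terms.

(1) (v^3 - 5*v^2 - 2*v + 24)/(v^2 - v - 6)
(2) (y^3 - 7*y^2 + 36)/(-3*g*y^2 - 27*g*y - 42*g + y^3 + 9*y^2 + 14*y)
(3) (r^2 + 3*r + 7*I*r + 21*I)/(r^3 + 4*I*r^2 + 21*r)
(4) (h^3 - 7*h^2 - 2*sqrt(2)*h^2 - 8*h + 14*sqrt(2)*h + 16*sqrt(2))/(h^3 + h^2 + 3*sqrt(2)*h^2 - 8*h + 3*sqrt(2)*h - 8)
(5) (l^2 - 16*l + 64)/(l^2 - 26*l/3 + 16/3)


(1) = v - 4
(2) = (y^2 - 9*y + 18)/(-3*g*y - 21*g + y^2 + 7*y)
(3) = (r + 3)/(r^2 - 3*I*r)
(4) = (h^2 + h*(-8 - 2*sqrt(2)) + 16*sqrt(2))/(h^2 + 3*sqrt(2)*h - 8)
(5) = (3*l - 24)/(3*l - 2)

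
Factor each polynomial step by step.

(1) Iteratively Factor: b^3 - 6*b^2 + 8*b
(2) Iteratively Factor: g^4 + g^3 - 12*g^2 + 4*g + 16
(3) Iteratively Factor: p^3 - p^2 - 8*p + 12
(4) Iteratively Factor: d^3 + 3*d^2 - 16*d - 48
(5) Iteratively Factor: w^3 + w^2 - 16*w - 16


(1) = (b - 4)*(b^2 - 2*b) = b*(b - 4)*(b - 2)
(2) = (g - 2)*(g^3 + 3*g^2 - 6*g - 8) = (g - 2)*(g + 4)*(g^2 - g - 2) = (g - 2)*(g + 1)*(g + 4)*(g - 2)
(3) = (p - 2)*(p^2 + p - 6) = (p - 2)^2*(p + 3)
(4) = (d - 4)*(d^2 + 7*d + 12) = (d - 4)*(d + 3)*(d + 4)
(5) = (w - 4)*(w^2 + 5*w + 4) = (w - 4)*(w + 1)*(w + 4)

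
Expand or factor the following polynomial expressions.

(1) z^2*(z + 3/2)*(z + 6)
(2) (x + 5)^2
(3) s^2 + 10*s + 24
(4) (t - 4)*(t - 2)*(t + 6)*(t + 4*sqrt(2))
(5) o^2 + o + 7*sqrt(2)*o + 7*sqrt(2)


(1) = z^4 + 15*z^3/2 + 9*z^2
(2) = x^2 + 10*x + 25
(3) = (s + 4)*(s + 6)
(4) = t^4 + 4*sqrt(2)*t^3 - 28*t^2 - 112*sqrt(2)*t + 48*t + 192*sqrt(2)
(5) = (o + 1)*(o + 7*sqrt(2))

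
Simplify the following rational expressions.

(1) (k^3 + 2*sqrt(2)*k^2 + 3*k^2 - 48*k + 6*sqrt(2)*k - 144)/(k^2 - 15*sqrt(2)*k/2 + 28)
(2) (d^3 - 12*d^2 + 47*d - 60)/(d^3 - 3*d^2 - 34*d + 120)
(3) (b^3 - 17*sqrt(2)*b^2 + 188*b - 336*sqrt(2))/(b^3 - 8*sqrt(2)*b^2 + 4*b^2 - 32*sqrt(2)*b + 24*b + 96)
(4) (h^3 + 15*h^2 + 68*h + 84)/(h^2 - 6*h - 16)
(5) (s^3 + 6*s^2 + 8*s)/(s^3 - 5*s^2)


(1) = (2*k^2 + k*(6 + 12*sqrt(2)) + 36*sqrt(2))/(2*k - 7*sqrt(2))
(2) = (d - 3)/(d + 6)
(3) = (b^2 - 11*sqrt(2)*b + 56)/(b^2 + b*(4 - 2*sqrt(2)) - 8*sqrt(2))
(4) = (h^2 + 13*h + 42)/(h - 8)
(5) = (s^2 + 6*s + 8)/(s^2 - 5*s)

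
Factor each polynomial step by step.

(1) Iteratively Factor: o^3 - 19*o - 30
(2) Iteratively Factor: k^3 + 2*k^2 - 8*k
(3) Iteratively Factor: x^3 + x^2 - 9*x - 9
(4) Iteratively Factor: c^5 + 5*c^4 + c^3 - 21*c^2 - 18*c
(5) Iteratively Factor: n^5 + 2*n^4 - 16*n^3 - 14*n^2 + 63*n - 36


(1) = (o - 5)*(o^2 + 5*o + 6) = (o - 5)*(o + 2)*(o + 3)
(2) = (k + 4)*(k^2 - 2*k) = k*(k + 4)*(k - 2)
(3) = (x + 1)*(x^2 - 9) = (x + 1)*(x + 3)*(x - 3)
(4) = (c + 1)*(c^4 + 4*c^3 - 3*c^2 - 18*c) = (c + 1)*(c + 3)*(c^3 + c^2 - 6*c) = (c - 2)*(c + 1)*(c + 3)*(c^2 + 3*c) = c*(c - 2)*(c + 1)*(c + 3)*(c + 3)
(5) = (n + 3)*(n^4 - n^3 - 13*n^2 + 25*n - 12) = (n - 3)*(n + 3)*(n^3 + 2*n^2 - 7*n + 4) = (n - 3)*(n - 1)*(n + 3)*(n^2 + 3*n - 4) = (n - 3)*(n - 1)*(n + 3)*(n + 4)*(n - 1)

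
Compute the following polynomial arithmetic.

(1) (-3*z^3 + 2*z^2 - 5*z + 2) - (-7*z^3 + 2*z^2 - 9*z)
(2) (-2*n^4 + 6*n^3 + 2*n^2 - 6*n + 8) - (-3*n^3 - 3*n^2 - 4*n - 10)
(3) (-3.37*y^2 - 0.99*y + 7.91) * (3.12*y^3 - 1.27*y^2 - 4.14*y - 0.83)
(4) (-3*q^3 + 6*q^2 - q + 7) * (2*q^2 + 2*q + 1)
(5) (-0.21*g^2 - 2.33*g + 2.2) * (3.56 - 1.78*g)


(1) = 4*z^3 + 4*z + 2
(2) = -2*n^4 + 9*n^3 + 5*n^2 - 2*n + 18
(3) = -10.5144*y^5 + 1.1911*y^4 + 39.8883*y^3 - 3.15*y^2 - 31.9257*y - 6.5653
(4) = -6*q^5 + 6*q^4 + 7*q^3 + 18*q^2 + 13*q + 7
(5) = 0.3738*g^3 + 3.3998*g^2 - 12.2108*g + 7.832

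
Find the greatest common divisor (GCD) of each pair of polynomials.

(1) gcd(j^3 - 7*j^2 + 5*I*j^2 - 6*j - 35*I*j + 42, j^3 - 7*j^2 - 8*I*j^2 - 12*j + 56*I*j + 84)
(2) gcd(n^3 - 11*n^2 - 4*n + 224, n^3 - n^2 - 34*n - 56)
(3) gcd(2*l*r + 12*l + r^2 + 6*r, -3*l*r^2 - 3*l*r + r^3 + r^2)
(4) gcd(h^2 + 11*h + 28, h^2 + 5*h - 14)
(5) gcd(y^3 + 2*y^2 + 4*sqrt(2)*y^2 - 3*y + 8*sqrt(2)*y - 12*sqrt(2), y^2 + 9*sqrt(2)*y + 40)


(1) = j - 7
(2) = n^2 - 3*n - 28
(3) = gcd((2*l + r)*(r + 6), r*(-3*l + r)*(r + 1)) = 1
(4) = gcd((h + 4)*(h + 7), (h - 2)*(h + 7)) = h + 7
(5) = gcd((y - 1)*(y + 3)*(y + 4*sqrt(2)), (y + 4*sqrt(2))*(y + 5*sqrt(2))) = y + 4*sqrt(2)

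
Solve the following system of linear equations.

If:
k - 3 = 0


Then:
k = 3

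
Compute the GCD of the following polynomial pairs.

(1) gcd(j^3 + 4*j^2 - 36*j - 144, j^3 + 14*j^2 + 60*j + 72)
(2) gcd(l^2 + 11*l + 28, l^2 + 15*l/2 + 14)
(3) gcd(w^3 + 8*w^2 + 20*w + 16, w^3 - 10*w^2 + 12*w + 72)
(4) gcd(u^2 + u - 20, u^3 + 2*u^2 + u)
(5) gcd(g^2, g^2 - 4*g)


(1) = gcd((j - 6)*(j + 4)*(j + 6), (j + 2)*(j + 6)^2) = j + 6
(2) = gcd((l + 4)*(l + 7), (l + 7/2)*(l + 4)) = l + 4
(3) = gcd((w + 2)^2*(w + 4), (w - 6)^2*(w + 2)) = w + 2
(4) = 1
(5) = gcd(g^2, g*(g - 4)) = g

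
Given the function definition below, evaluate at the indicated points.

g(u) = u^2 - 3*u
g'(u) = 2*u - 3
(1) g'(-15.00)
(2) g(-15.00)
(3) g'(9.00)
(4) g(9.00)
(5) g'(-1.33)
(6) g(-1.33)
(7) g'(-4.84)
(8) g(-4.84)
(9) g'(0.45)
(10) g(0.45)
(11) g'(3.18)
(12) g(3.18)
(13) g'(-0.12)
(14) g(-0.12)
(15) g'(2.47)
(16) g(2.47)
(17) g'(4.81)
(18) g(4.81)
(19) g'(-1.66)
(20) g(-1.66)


(1) = -33.00
(2) = 270.00
(3) = 15.00
(4) = 54.00
(5) = -5.66
(6) = 5.76
(7) = -12.68
(8) = 37.95
(9) = -2.10
(10) = -1.15
(11) = 3.36
(12) = 0.57
(13) = -3.24
(14) = 0.37
(15) = 1.94
(16) = -1.31
(17) = 6.62
(18) = 8.71
(19) = -6.32
(20) = 7.74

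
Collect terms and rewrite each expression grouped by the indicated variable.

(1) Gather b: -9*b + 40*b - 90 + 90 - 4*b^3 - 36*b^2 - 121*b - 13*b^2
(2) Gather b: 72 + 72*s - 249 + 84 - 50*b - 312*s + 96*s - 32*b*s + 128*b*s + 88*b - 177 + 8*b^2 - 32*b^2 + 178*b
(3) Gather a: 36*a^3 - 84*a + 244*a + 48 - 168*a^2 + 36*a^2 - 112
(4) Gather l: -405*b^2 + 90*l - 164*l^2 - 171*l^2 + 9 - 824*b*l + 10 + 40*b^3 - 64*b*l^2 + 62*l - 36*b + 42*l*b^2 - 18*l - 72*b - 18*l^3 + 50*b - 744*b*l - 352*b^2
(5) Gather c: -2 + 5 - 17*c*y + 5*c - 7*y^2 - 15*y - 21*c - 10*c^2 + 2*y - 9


(1) = -4*b^3 - 49*b^2 - 90*b
(2) = -24*b^2 + b*(96*s + 216) - 144*s - 270
(3) = 36*a^3 - 132*a^2 + 160*a - 64
(4) = 40*b^3 - 757*b^2 - 58*b - 18*l^3 + l^2*(-64*b - 335) + l*(42*b^2 - 1568*b + 134) + 19
(5) = -10*c^2 + c*(-17*y - 16) - 7*y^2 - 13*y - 6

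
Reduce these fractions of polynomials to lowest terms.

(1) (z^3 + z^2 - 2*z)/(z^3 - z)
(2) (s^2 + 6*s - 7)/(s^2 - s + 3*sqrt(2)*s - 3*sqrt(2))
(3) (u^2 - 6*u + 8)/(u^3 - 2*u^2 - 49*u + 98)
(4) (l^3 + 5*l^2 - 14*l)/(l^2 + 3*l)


(1) = (z + 2)/(z + 1)
(2) = (s + 7)/(s + 3*sqrt(2))
(3) = (u - 4)/(u^2 - 49)
(4) = (l^2 + 5*l - 14)/(l + 3)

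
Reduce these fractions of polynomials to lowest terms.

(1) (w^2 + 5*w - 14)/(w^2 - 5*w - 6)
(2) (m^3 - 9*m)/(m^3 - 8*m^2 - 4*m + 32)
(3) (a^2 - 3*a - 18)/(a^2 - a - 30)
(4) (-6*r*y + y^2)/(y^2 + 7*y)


(1) = (w^2 + 5*w - 14)/(w^2 - 5*w - 6)
(2) = (m^3 - 9*m)/(m^3 - 8*m^2 - 4*m + 32)
(3) = (a + 3)/(a + 5)
(4) = (-6*r + y)/(y + 7)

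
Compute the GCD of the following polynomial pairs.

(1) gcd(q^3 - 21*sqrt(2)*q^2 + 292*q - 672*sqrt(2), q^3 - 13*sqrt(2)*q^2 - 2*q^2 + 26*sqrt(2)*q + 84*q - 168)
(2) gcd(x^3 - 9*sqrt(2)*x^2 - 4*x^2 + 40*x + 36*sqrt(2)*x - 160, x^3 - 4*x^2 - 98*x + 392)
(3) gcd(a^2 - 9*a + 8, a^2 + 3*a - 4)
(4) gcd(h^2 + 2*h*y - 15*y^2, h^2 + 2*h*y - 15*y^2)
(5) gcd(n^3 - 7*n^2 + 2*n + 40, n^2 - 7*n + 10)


(1) = q^2 - 13*sqrt(2)*q + 84
(2) = x - 4
(3) = a - 1
(4) = -h^2 - 2*h*y + 15*y^2
(5) = gcd((n - 5)*(n - 4)*(n + 2), (n - 5)*(n - 2)) = n - 5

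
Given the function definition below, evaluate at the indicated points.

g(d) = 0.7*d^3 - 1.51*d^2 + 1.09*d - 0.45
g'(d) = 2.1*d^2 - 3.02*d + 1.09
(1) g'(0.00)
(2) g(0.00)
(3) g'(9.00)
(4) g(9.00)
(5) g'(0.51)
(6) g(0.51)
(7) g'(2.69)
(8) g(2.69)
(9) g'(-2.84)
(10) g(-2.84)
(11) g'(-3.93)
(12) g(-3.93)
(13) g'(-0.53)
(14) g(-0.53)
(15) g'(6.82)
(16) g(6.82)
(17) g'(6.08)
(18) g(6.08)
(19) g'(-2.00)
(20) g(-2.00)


(1) = 1.09
(2) = -0.45
(3) = 144.01
(4) = 397.35
(5) = 0.10
(6) = -0.19
(7) = 8.16
(8) = 5.18
(9) = 26.60
(10) = -31.76
(11) = 45.39
(12) = -70.54
(13) = 3.28
(14) = -1.56
(15) = 78.17
(16) = 158.80
(17) = 60.36
(18) = 107.69
(19) = 15.53
(20) = -14.27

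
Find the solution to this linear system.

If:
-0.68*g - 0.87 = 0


Then:
g = -1.28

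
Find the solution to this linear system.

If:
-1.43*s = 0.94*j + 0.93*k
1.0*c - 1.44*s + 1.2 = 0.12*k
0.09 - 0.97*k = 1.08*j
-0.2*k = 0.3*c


Then:
c = -1.22
j = -1.56
k = 1.83
s = -0.16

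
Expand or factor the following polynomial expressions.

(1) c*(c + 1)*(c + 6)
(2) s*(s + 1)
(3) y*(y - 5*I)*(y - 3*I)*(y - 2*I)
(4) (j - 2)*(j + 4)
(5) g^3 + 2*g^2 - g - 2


(1) = c^3 + 7*c^2 + 6*c
(2) = s^2 + s
(3) = y^4 - 10*I*y^3 - 31*y^2 + 30*I*y
(4) = j^2 + 2*j - 8
(5) = (g - 1)*(g + 1)*(g + 2)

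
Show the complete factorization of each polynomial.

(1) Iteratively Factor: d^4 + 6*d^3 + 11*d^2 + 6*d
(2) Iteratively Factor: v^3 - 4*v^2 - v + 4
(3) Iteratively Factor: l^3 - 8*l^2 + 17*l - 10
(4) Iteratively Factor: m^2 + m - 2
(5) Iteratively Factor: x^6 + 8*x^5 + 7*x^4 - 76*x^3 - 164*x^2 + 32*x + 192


(1) = (d)*(d^3 + 6*d^2 + 11*d + 6) = d*(d + 1)*(d^2 + 5*d + 6) = d*(d + 1)*(d + 2)*(d + 3)
(2) = (v - 1)*(v^2 - 3*v - 4) = (v - 4)*(v - 1)*(v + 1)
(3) = (l - 5)*(l^2 - 3*l + 2) = (l - 5)*(l - 1)*(l - 2)
(4) = (m - 1)*(m + 2)
(5) = (x + 2)*(x^5 + 6*x^4 - 5*x^3 - 66*x^2 - 32*x + 96) = (x - 3)*(x + 2)*(x^4 + 9*x^3 + 22*x^2 - 32) = (x - 3)*(x - 1)*(x + 2)*(x^3 + 10*x^2 + 32*x + 32) = (x - 3)*(x - 1)*(x + 2)*(x + 4)*(x^2 + 6*x + 8) = (x - 3)*(x - 1)*(x + 2)*(x + 4)^2*(x + 2)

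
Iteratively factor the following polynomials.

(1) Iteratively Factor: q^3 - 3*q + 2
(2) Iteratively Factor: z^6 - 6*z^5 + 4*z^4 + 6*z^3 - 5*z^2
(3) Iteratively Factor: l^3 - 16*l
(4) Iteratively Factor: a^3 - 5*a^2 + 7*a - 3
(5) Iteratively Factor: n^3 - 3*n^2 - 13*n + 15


(1) = (q - 1)*(q^2 + q - 2) = (q - 1)^2*(q + 2)
(2) = (z + 1)*(z^5 - 7*z^4 + 11*z^3 - 5*z^2) = z*(z + 1)*(z^4 - 7*z^3 + 11*z^2 - 5*z) = z^2*(z + 1)*(z^3 - 7*z^2 + 11*z - 5) = z^2*(z - 1)*(z + 1)*(z^2 - 6*z + 5) = z^2*(z - 5)*(z - 1)*(z + 1)*(z - 1)
(3) = (l - 4)*(l^2 + 4*l) = (l - 4)*(l + 4)*(l)
(4) = (a - 3)*(a^2 - 2*a + 1) = (a - 3)*(a - 1)*(a - 1)
(5) = (n - 5)*(n^2 + 2*n - 3) = (n - 5)*(n - 1)*(n + 3)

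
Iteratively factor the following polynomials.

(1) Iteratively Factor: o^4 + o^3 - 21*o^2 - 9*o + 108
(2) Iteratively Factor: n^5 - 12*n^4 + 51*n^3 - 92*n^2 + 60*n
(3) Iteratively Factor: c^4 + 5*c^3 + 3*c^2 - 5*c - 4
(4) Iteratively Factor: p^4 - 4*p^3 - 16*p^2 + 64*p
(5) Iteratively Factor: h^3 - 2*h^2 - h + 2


(1) = (o - 3)*(o^3 + 4*o^2 - 9*o - 36) = (o - 3)*(o + 3)*(o^2 + o - 12) = (o - 3)*(o + 3)*(o + 4)*(o - 3)
(2) = (n)*(n^4 - 12*n^3 + 51*n^2 - 92*n + 60) = n*(n - 2)*(n^3 - 10*n^2 + 31*n - 30) = n*(n - 3)*(n - 2)*(n^2 - 7*n + 10) = n*(n - 3)*(n - 2)^2*(n - 5)
(3) = (c - 1)*(c^3 + 6*c^2 + 9*c + 4) = (c - 1)*(c + 4)*(c^2 + 2*c + 1) = (c - 1)*(c + 1)*(c + 4)*(c + 1)
(4) = (p)*(p^3 - 4*p^2 - 16*p + 64) = p*(p - 4)*(p^2 - 16) = p*(p - 4)*(p + 4)*(p - 4)
(5) = (h - 1)*(h^2 - h - 2) = (h - 1)*(h + 1)*(h - 2)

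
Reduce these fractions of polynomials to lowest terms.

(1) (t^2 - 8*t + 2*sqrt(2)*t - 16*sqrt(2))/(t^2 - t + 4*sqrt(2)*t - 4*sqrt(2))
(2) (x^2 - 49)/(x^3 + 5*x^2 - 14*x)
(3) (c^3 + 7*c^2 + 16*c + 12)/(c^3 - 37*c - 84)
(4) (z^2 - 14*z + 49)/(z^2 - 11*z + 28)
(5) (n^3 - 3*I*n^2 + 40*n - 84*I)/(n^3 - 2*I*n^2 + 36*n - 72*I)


(1) = (t^2 + t*(-8 + 2*sqrt(2)) - 16*sqrt(2))/(t^2 + t*(-1 + 4*sqrt(2)) - 4*sqrt(2))
(2) = (x - 7)/(x^2 - 2*x)
(3) = (c^2 + 4*c + 4)/(c^2 - 3*c - 28)
(4) = (z - 7)/(z - 4)
(5) = (n - 7*I)/(n - 6*I)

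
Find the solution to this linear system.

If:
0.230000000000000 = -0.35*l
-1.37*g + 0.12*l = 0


Then:
g = -0.06
l = -0.66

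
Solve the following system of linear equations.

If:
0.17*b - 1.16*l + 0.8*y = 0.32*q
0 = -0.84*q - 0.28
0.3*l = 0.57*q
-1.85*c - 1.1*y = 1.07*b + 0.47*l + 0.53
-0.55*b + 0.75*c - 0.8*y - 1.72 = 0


Then:
b = -0.70
c = 0.82
l = -0.63
q = -0.33
y = -0.90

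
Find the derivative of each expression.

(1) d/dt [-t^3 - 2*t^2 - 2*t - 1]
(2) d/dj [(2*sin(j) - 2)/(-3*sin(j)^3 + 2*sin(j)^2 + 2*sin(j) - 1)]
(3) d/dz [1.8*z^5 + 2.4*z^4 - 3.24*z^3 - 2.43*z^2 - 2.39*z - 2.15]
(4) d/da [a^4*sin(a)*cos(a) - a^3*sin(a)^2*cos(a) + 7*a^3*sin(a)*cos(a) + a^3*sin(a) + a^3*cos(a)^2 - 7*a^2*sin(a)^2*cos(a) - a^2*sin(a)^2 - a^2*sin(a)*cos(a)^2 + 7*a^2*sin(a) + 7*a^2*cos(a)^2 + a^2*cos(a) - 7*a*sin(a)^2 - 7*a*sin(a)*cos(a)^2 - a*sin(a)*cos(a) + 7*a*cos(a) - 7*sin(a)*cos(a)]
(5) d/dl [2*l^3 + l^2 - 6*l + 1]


(1) = -3*t^2 - 4*t - 2
(2) = 2*(6*sin(j) + 1)*cos(j)/(3*sin(j)^2 + sin(j) - 1)^2
(3) = 9.0*z^4 + 9.6*z^3 - 9.72*z^2 - 4.86*z - 2.39
(4) = -2*a^4*sin(a)^2 + a^4 + 3*a^3*sin(a)^3 - 14*a^3*sin(a)^2 + 2*a^3*sin(a)*cos(a) - 2*a^3*sin(a) + a^3*cos(a) + 7*a^3 + 21*a^2*sin(a)^3 - 3*a^2*sin(a)^2 + 5*a^2*sin(a)*cos(a) - 12*a^2*sin(a) + 6*a^2*cos(a) + 3*a^2 + 2*a*sin(a)^3 + 7*a*sin(a)^2*cos(a) - 14*sqrt(2)*a*sin(a)*sin(a + pi/4) - 5*sqrt(2)*a*cos(a + pi/4) + 13*a + 7*sin(a)^3 + 7*sin(a)^2 - sin(a)*cos(a) + 7*sqrt(2)*cos(a + pi/4) - 7
(5) = 6*l^2 + 2*l - 6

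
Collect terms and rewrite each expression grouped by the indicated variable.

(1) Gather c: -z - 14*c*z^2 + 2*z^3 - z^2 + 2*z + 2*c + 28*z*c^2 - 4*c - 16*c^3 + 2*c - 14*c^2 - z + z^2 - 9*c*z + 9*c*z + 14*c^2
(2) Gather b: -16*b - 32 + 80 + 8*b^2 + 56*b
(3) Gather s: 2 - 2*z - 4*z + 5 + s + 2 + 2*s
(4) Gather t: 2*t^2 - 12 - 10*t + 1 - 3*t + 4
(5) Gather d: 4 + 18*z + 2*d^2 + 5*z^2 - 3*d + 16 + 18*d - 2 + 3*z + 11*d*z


(1) = -16*c^3 + 28*c^2*z - 14*c*z^2 + 2*z^3
(2) = 8*b^2 + 40*b + 48
(3) = 3*s - 6*z + 9
(4) = 2*t^2 - 13*t - 7
(5) = 2*d^2 + d*(11*z + 15) + 5*z^2 + 21*z + 18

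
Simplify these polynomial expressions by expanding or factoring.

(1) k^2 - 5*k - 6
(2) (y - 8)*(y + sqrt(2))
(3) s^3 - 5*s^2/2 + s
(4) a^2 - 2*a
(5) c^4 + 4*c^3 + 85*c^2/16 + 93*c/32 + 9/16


(1) = (k - 6)*(k + 1)
(2) = y^2 - 8*y + sqrt(2)*y - 8*sqrt(2)
(3) = s*(s - 2)*(s - 1/2)
(4) = a*(a - 2)
(5) = (c + 1/2)*(c + 3/4)^2*(c + 2)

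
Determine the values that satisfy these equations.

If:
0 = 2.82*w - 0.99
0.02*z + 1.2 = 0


Then:
w = 0.35
z = -60.00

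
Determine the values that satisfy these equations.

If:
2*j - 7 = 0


Then:
j = 7/2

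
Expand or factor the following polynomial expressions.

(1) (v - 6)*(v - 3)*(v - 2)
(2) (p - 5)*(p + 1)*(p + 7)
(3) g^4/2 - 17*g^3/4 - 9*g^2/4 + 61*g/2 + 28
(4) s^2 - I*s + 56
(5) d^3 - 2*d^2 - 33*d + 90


(1) = v^3 - 11*v^2 + 36*v - 36
(2) = p^3 + 3*p^2 - 33*p - 35
(3) = (g/2 + 1)*(g - 8)*(g - 7/2)*(g + 1)
(4) = (s - 8*I)*(s + 7*I)
(5) = (d - 5)*(d - 3)*(d + 6)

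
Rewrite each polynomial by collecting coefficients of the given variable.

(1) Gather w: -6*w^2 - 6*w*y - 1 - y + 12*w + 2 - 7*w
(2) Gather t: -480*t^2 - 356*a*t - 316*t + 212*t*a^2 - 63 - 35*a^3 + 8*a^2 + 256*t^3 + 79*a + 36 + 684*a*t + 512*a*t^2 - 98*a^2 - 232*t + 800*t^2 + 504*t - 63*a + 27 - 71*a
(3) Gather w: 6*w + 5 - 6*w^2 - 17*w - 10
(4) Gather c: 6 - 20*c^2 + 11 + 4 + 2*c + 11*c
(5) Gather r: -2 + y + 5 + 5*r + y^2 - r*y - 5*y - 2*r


(1) = -6*w^2 + w*(5 - 6*y) - y + 1
(2) = -35*a^3 - 90*a^2 - 55*a + 256*t^3 + t^2*(512*a + 320) + t*(212*a^2 + 328*a - 44)
(3) = -6*w^2 - 11*w - 5
(4) = -20*c^2 + 13*c + 21
(5) = r*(3 - y) + y^2 - 4*y + 3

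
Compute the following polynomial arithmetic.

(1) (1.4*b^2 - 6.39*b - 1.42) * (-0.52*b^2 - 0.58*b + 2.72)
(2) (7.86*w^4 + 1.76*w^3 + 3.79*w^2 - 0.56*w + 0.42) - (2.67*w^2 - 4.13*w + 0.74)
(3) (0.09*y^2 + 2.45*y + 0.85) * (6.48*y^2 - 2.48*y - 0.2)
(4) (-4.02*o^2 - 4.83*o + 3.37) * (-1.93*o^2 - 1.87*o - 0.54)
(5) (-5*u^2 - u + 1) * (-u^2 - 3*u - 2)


(1) = -0.728*b^4 + 2.5108*b^3 + 8.2526*b^2 - 16.5572*b - 3.8624
(2) = 7.86*w^4 + 1.76*w^3 + 1.12*w^2 + 3.57*w - 0.32
(3) = 0.5832*y^4 + 15.6528*y^3 - 0.586*y^2 - 2.598*y - 0.17
(4) = 7.7586*o^4 + 16.8393*o^3 + 4.6988*o^2 - 3.6937*o - 1.8198
(5) = 5*u^4 + 16*u^3 + 12*u^2 - u - 2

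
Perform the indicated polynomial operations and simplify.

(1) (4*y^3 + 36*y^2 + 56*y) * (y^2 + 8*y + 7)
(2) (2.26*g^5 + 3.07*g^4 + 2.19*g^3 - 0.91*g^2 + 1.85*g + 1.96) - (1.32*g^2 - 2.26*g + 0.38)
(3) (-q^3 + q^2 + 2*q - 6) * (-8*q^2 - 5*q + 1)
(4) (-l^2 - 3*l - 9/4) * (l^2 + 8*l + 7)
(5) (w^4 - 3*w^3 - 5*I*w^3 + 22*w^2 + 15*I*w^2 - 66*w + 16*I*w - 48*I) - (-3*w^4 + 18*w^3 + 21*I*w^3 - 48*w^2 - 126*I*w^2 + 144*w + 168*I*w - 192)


(1) = 4*y^5 + 68*y^4 + 372*y^3 + 700*y^2 + 392*y
(2) = 2.26*g^5 + 3.07*g^4 + 2.19*g^3 - 2.23*g^2 + 4.11*g + 1.58
(3) = 8*q^5 - 3*q^4 - 22*q^3 + 39*q^2 + 32*q - 6
(4) = -l^4 - 11*l^3 - 133*l^2/4 - 39*l - 63/4
(5) = 4*w^4 - 21*w^3 - 26*I*w^3 + 70*w^2 + 141*I*w^2 - 210*w - 152*I*w + 192 - 48*I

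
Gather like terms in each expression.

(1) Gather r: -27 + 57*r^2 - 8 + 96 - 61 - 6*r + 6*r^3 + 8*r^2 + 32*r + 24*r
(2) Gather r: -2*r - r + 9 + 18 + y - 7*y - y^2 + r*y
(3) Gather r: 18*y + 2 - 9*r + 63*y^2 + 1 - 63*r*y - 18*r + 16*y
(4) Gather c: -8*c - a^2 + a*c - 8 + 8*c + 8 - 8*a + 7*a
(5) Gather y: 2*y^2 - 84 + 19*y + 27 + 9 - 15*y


(1) = 6*r^3 + 65*r^2 + 50*r
(2) = r*(y - 3) - y^2 - 6*y + 27
(3) = r*(-63*y - 27) + 63*y^2 + 34*y + 3
(4) = -a^2 + a*c - a
(5) = 2*y^2 + 4*y - 48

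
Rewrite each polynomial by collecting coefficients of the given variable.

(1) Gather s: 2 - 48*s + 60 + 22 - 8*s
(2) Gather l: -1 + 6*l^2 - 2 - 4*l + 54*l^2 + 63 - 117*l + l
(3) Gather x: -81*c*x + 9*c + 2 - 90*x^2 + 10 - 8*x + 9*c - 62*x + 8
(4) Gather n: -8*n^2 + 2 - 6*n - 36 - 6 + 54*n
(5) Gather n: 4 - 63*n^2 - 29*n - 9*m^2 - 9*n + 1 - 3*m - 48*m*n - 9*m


(1) = 84 - 56*s
(2) = 60*l^2 - 120*l + 60
(3) = 18*c - 90*x^2 + x*(-81*c - 70) + 20
(4) = -8*n^2 + 48*n - 40
(5) = -9*m^2 - 12*m - 63*n^2 + n*(-48*m - 38) + 5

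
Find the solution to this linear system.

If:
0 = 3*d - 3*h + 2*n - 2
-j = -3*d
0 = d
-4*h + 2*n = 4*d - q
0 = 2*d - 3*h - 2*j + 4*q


Then:
d = 0
h = 8
j = 0
n = 13
q = 6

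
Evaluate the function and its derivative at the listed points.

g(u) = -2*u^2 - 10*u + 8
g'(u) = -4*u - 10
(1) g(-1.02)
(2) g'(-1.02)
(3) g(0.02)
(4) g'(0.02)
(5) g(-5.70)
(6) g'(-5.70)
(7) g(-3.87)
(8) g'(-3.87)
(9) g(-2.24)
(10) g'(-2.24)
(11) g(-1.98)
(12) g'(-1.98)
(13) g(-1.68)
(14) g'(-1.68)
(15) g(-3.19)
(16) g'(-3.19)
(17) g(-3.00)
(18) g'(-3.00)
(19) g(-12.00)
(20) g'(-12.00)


(1) = 16.12
(2) = -5.92
(3) = 7.80
(4) = -10.08
(5) = 0.02
(6) = 12.80
(7) = 16.75
(8) = 5.48
(9) = 20.36
(10) = -1.04
(11) = 19.96
(12) = -2.08
(13) = 19.16
(14) = -3.28
(15) = 19.55
(16) = 2.76
(17) = 20.00
(18) = 2.00
(19) = -160.00
(20) = 38.00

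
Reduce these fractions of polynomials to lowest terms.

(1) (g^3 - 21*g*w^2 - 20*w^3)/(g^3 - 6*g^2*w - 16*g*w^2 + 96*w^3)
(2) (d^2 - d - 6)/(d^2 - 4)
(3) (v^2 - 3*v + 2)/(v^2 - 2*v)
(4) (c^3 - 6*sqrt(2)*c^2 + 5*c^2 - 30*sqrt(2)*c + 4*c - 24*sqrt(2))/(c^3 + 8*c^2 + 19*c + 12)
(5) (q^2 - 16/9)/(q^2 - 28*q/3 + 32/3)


(1) = (g^2 - 4*g*w - 5*w^2)/(g^2 - 10*g*w + 24*w^2)
(2) = (d - 3)/(d - 2)
(3) = (v - 1)/v
(4) = (c - 6*sqrt(2))/(c + 3)
(5) = (3*q + 4)/(3*q - 24)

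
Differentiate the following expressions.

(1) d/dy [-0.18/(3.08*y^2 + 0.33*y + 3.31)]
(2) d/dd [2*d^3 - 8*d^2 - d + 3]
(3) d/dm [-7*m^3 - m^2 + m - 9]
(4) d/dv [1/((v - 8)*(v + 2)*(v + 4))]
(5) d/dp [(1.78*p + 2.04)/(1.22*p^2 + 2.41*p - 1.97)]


(1) = (1.1088*y + 0.0594)/(3.08*y^2 + 0.33*y + 3.31)^2
(2) = 6*d^2 - 16*d - 1
(3) = -21*m^2 - 2*m + 1
(4) = (-(v - 8)*(v + 2) - (v - 8)*(v + 4) - (v + 2)*(v + 4))/((v - 8)^2*(v + 2)^2*(v + 4)^2)
(5) = (2.1716*p^2 + 4.2898*p - (1.78*p + 2.04)*(2.44*p + 2.41) - 3.5066)/(1.22*p^2 + 2.41*p - 1.97)^2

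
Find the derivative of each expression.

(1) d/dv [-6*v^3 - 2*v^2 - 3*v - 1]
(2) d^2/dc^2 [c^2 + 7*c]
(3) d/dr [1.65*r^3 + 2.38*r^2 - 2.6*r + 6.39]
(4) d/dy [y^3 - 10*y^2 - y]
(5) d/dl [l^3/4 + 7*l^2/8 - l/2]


(1) = -18*v^2 - 4*v - 3
(2) = 2
(3) = 4.95*r^2 + 4.76*r - 2.6
(4) = 3*y^2 - 20*y - 1
(5) = 3*l^2/4 + 7*l/4 - 1/2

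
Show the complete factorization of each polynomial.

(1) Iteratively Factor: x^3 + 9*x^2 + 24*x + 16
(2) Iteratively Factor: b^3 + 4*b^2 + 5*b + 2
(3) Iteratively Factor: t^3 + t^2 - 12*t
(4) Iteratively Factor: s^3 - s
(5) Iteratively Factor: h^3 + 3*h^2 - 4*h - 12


(1) = (x + 4)*(x^2 + 5*x + 4) = (x + 1)*(x + 4)*(x + 4)
(2) = (b + 1)*(b^2 + 3*b + 2) = (b + 1)*(b + 2)*(b + 1)
(3) = (t + 4)*(t^2 - 3*t) = (t - 3)*(t + 4)*(t)
(4) = (s + 1)*(s^2 - s) = s*(s + 1)*(s - 1)
(5) = (h + 2)*(h^2 + h - 6) = (h + 2)*(h + 3)*(h - 2)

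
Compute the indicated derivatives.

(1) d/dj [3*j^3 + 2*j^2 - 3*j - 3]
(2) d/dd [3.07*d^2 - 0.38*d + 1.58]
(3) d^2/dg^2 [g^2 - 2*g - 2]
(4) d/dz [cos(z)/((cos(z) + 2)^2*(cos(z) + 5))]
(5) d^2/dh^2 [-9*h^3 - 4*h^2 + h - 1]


(1) = 9*j^2 + 4*j - 3
(2) = 6.14*d - 0.38
(3) = 2
(4) = (5*cos(z) + cos(2*z) - 9)*sin(z)/((cos(z) + 2)^3*(cos(z) + 5)^2)
(5) = -54*h - 8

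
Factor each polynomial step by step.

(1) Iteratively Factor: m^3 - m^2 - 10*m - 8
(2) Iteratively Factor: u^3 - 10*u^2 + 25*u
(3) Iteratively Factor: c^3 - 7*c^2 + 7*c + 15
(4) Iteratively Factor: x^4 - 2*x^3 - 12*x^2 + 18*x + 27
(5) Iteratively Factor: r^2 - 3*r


(1) = (m - 4)*(m^2 + 3*m + 2) = (m - 4)*(m + 1)*(m + 2)
(2) = (u)*(u^2 - 10*u + 25) = u*(u - 5)*(u - 5)
(3) = (c + 1)*(c^2 - 8*c + 15) = (c - 5)*(c + 1)*(c - 3)
(4) = (x - 3)*(x^3 + x^2 - 9*x - 9) = (x - 3)^2*(x^2 + 4*x + 3) = (x - 3)^2*(x + 3)*(x + 1)
(5) = (r - 3)*(r)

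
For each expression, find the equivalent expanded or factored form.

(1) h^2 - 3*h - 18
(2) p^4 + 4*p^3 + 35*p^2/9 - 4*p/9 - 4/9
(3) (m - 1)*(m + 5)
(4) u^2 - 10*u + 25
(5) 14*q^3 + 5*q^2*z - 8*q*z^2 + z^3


(1) = (h - 6)*(h + 3)
(2) = (p - 1/3)*(p + 1/3)*(p + 2)^2
(3) = m^2 + 4*m - 5
(4) = (u - 5)^2
(5) = (-7*q + z)*(-2*q + z)*(q + z)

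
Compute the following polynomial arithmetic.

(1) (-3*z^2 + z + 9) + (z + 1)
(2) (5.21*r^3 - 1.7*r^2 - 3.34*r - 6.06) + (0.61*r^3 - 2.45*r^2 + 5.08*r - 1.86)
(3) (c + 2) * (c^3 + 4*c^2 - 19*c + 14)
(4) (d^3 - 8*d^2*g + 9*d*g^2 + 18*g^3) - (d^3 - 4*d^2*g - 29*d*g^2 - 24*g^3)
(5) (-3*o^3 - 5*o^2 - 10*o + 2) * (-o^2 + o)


(1) = -3*z^2 + 2*z + 10
(2) = 5.82*r^3 - 4.15*r^2 + 1.74*r - 7.92
(3) = c^4 + 6*c^3 - 11*c^2 - 24*c + 28
(4) = -4*d^2*g + 38*d*g^2 + 42*g^3
(5) = 3*o^5 + 2*o^4 + 5*o^3 - 12*o^2 + 2*o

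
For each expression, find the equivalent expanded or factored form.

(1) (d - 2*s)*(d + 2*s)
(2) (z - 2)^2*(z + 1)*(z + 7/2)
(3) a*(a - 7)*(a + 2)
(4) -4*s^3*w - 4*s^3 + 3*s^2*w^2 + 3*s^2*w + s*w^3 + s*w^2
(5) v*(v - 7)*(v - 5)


(1) = d^2 - 4*s^2
(2) = z^4 + z^3/2 - 21*z^2/2 + 4*z + 14
(3) = a^3 - 5*a^2 - 14*a
(4) = (-s + w)*(4*s + w)*(s*w + s)
(5) = v^3 - 12*v^2 + 35*v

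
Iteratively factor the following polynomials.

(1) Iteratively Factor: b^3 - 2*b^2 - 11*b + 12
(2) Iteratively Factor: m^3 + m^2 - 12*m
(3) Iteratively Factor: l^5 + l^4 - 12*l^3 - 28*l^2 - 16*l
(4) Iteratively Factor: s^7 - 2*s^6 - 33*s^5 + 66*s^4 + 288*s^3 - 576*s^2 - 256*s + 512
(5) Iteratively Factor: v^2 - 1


(1) = (b - 1)*(b^2 - b - 12) = (b - 4)*(b - 1)*(b + 3)
(2) = (m)*(m^2 + m - 12) = m*(m - 3)*(m + 4)
(3) = (l - 4)*(l^4 + 5*l^3 + 8*l^2 + 4*l) = (l - 4)*(l + 2)*(l^3 + 3*l^2 + 2*l) = (l - 4)*(l + 2)^2*(l^2 + l) = (l - 4)*(l + 1)*(l + 2)^2*(l)
(4) = (s + 4)*(s^6 - 6*s^5 - 9*s^4 + 102*s^3 - 120*s^2 - 96*s + 128) = (s + 4)^2*(s^5 - 10*s^4 + 31*s^3 - 22*s^2 - 32*s + 32) = (s - 1)*(s + 4)^2*(s^4 - 9*s^3 + 22*s^2 - 32) = (s - 2)*(s - 1)*(s + 4)^2*(s^3 - 7*s^2 + 8*s + 16) = (s - 2)*(s - 1)*(s + 1)*(s + 4)^2*(s^2 - 8*s + 16) = (s - 4)*(s - 2)*(s - 1)*(s + 1)*(s + 4)^2*(s - 4)
(5) = (v + 1)*(v - 1)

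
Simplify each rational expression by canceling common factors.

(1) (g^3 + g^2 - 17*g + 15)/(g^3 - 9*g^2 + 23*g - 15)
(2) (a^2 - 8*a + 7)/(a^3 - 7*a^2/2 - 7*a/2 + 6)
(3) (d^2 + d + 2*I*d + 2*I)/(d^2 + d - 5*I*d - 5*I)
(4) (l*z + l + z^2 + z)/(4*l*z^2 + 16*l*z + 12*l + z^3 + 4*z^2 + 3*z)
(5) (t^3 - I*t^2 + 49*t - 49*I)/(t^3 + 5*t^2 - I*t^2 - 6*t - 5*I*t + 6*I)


(1) = (g + 5)/(g - 5)
(2) = (2*a - 14)/(2*a^2 - 5*a - 12)
(3) = (d + 2*I)/(d - 5*I)
(4) = (l + z)/(4*l*z + 12*l + z^2 + 3*z)
(5) = (t^2 + 49)/(t^2 + 5*t - 6)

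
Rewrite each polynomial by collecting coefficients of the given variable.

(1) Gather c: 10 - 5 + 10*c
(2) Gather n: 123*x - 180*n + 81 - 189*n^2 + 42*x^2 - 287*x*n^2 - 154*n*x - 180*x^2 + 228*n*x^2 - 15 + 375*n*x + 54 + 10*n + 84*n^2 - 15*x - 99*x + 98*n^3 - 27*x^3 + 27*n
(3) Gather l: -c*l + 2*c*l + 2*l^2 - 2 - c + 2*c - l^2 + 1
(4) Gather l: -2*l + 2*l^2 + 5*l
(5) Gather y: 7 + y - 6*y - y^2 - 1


(1) = 10*c + 5
(2) = 98*n^3 + n^2*(-287*x - 105) + n*(228*x^2 + 221*x - 143) - 27*x^3 - 138*x^2 + 9*x + 120
(3) = c*l + c + l^2 - 1
(4) = 2*l^2 + 3*l
(5) = -y^2 - 5*y + 6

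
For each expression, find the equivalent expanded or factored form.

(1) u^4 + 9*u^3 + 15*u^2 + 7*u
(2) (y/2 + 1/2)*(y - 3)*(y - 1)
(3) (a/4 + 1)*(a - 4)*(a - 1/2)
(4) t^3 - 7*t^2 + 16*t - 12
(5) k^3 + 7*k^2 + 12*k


(1) = u*(u + 1)^2*(u + 7)
(2) = y^3/2 - 3*y^2/2 - y/2 + 3/2
(3) = a^3/4 - a^2/8 - 4*a + 2
(4) = (t - 3)*(t - 2)^2
(5) = k*(k + 3)*(k + 4)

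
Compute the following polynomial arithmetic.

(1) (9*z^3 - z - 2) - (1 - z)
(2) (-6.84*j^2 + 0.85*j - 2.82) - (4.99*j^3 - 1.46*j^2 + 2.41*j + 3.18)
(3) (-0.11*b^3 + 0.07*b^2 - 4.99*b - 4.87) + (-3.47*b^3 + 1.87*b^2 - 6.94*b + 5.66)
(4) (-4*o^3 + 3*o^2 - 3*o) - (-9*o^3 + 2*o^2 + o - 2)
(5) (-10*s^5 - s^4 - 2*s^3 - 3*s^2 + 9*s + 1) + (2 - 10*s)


(1) = 9*z^3 - 3
(2) = -4.99*j^3 - 5.38*j^2 - 1.56*j - 6.0
(3) = -3.58*b^3 + 1.94*b^2 - 11.93*b + 0.79
(4) = 5*o^3 + o^2 - 4*o + 2
(5) = -10*s^5 - s^4 - 2*s^3 - 3*s^2 - s + 3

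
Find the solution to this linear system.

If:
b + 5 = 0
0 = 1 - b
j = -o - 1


Then:
No Solution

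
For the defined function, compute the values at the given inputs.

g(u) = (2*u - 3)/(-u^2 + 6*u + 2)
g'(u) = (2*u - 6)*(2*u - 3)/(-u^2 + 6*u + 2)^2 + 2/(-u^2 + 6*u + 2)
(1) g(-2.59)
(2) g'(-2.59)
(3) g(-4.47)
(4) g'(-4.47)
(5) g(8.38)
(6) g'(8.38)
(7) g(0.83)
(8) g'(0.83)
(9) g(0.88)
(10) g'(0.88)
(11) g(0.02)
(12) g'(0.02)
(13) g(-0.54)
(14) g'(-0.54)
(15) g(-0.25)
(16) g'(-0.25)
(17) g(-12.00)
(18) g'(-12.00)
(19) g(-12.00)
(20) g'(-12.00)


(1) = 0.40
(2) = 0.12
(3) = 0.27
(4) = 0.04
(5) = -0.77
(6) = 0.35
(7) = -0.21
(8) = 0.46
(9) = -0.19
(10) = 0.43
(11) = -1.40
(12) = 4.87
(13) = 2.66
(14) = 11.01
(15) = -8.00
(16) = 123.43
(17) = 0.13
(18) = 0.01
(19) = 0.13
(20) = 0.01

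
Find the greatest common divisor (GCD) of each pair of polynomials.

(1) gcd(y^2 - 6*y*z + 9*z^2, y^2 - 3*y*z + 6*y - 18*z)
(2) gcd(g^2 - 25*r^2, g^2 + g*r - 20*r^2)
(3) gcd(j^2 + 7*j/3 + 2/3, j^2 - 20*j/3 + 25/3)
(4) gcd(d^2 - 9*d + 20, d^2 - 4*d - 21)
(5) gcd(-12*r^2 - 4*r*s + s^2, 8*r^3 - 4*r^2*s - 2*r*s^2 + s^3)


(1) = gcd((y - 3*z)^2, (y + 6)*(y - 3*z)) = y - 3*z
(2) = g + 5*r
(3) = 1
(4) = gcd((d - 5)*(d - 4), (d - 7)*(d + 3)) = 1
(5) = gcd((-6*r + s)*(2*r + s), (-2*r + s)^2*(2*r + s)) = 2*r + s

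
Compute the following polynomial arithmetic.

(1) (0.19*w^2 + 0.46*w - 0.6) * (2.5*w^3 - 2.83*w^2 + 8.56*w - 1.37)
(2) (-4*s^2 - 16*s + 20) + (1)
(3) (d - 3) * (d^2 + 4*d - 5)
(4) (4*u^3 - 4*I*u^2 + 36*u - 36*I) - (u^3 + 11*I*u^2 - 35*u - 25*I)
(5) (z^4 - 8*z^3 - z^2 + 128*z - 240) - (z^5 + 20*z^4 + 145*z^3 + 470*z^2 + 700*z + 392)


(1) = 0.475*w^5 + 0.6123*w^4 - 1.1754*w^3 + 5.3753*w^2 - 5.7662*w + 0.822
(2) = -4*s^2 - 16*s + 21
(3) = d^3 + d^2 - 17*d + 15
(4) = 3*u^3 - 15*I*u^2 + 71*u - 11*I
(5) = -z^5 - 19*z^4 - 153*z^3 - 471*z^2 - 572*z - 632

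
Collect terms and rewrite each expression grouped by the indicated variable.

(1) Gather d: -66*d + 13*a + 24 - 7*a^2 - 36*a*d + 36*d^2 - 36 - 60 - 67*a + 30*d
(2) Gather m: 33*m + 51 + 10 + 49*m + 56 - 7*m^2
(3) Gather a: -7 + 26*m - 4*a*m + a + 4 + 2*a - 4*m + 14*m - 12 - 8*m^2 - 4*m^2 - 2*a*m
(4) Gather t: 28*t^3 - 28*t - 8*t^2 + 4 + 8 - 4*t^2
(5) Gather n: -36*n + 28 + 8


(1) = -7*a^2 - 54*a + 36*d^2 + d*(-36*a - 36) - 72
(2) = -7*m^2 + 82*m + 117
(3) = a*(3 - 6*m) - 12*m^2 + 36*m - 15
(4) = 28*t^3 - 12*t^2 - 28*t + 12
(5) = 36 - 36*n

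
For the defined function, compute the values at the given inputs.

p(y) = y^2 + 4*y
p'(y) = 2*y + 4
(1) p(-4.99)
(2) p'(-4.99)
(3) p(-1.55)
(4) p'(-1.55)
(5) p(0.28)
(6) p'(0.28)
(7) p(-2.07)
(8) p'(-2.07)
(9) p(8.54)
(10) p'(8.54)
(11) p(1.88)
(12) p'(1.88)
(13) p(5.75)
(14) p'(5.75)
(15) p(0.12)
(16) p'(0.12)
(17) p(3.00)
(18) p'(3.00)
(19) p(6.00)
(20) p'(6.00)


(1) = 4.94
(2) = -5.98
(3) = -3.80
(4) = 0.90
(5) = 1.20
(6) = 4.56
(7) = -4.00
(8) = -0.14
(9) = 107.09
(10) = 21.08
(11) = 11.05
(12) = 7.76
(13) = 56.06
(14) = 15.50
(15) = 0.49
(16) = 4.24
(17) = 21.00
(18) = 10.00
(19) = 60.00
(20) = 16.00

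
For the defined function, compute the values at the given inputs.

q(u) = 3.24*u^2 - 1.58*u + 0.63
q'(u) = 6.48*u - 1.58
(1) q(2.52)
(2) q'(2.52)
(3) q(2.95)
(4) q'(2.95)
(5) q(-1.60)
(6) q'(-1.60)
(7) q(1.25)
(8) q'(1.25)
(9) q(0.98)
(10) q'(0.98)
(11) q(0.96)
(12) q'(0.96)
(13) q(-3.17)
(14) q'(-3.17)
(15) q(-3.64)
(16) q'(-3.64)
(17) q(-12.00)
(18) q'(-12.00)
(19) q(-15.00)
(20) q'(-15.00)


(1) = 17.22
(2) = 14.75
(3) = 24.17
(4) = 17.54
(5) = 11.45
(6) = -11.95
(7) = 3.72
(8) = 6.52
(9) = 2.19
(10) = 4.77
(11) = 2.10
(12) = 4.64
(13) = 38.20
(14) = -22.12
(15) = 49.31
(16) = -25.17
(17) = 486.15
(18) = -79.34
(19) = 753.33
(20) = -98.78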